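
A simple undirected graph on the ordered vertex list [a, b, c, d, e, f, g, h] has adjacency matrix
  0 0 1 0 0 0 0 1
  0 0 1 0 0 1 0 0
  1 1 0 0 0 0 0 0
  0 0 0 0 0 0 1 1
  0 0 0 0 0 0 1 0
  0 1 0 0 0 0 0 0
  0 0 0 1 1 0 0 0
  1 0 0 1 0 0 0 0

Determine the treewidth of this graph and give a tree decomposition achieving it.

Each bag holds 2 vertices, so the decomposition has width 1, which upper-bounds the treewidth. Since G has at least one edge (e.g. e–g), it is not an edgeless graph, so tw(G) ≥ 1. The upper and lower bounds meet at 1, so that is the treewidth.

Treewidth 1.
Bags: B1 = {e, g}  B2 = {d, g}  B3 = {d, h}  B4 = {a, h}  B5 = {a, c}  B6 = {b, c}  B7 = {b, f}
Tree: B1–B2, B2–B3, B3–B4, B4–B5, B5–B6, B6–B7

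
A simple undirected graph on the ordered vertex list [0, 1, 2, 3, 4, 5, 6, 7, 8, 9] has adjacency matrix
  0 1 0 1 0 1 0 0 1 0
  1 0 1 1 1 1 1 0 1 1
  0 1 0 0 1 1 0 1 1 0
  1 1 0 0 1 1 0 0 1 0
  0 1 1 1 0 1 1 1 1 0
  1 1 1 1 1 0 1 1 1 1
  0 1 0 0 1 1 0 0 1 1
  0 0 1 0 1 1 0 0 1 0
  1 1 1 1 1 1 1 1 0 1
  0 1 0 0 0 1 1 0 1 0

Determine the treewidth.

A width-4 tree decomposition is:
Bags: B1 = {1, 5, 6, 8, 9}  B2 = {1, 4, 5, 6, 8}  B3 = {1, 2, 4, 5, 8}  B4 = {1, 3, 4, 5, 8}  B5 = {2, 4, 5, 7, 8}  B6 = {0, 1, 3, 5, 8}
Tree: B1–B2, B2–B3, B3–B4, B3–B5, B4–B6
Each bag holds 5 vertices, so the decomposition has width 4, which upper-bounds the treewidth. On the other hand G contains the 5-clique {0, 1, 3, 5, 8}. A clique must lie in a single bag of any decomposition, so no decomposition can have width below 4. Combining the bounds, tw(G) = 4.

4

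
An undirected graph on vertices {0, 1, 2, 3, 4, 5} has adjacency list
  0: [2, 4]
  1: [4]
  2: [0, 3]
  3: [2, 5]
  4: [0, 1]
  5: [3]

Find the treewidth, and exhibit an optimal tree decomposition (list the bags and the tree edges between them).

Treewidth 1.
One such decomposition:
Bags: B1 = {1, 4}  B2 = {0, 4}  B3 = {0, 2}  B4 = {2, 3}  B5 = {3, 5}
Tree: B1–B2, B2–B3, B3–B4, B4–B5

Each bag holds 2 vertices, so the decomposition has width 1, which upper-bounds the treewidth. Any graph with an edge has treewidth ≥ 1, and G has the edge 1–4. The upper and lower bounds meet at 1, so that is the treewidth.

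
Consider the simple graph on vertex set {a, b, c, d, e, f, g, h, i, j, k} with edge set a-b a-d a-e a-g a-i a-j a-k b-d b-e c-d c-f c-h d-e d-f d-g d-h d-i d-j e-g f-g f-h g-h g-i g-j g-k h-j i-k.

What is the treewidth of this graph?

A width-3 tree decomposition is:
Bags: B1 = {a, d, g, j}  B2 = {d, g, h, j}  B3 = {a, d, e, g}  B4 = {a, d, g, i}  B5 = {a, b, d, e}  B6 = {d, f, g, h}  B7 = {c, d, f, h}  B8 = {a, g, i, k}
Tree: B1–B2, B1–B3, B1–B4, B3–B5, B2–B6, B6–B7, B4–B8
The largest bag has 4 vertices, giving width 3; this decomposition certifies tw(G) ≤ 3. Conversely, {a, d, g, j} is a clique of size 4, and the vertices of any clique must share a bag in every tree decomposition; so some bag has ≥ 4 vertices and tw(G) ≥ 3. Therefore the treewidth is 3.

3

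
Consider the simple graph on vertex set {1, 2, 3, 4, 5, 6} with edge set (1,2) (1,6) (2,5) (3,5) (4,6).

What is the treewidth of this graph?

1

A width-1 tree decomposition is:
Bags: B1 = {4, 6}  B2 = {1, 6}  B3 = {1, 2}  B4 = {2, 5}  B5 = {3, 5}
Tree: B1–B2, B2–B3, B3–B4, B4–B5
Each bag holds 2 vertices, so the decomposition has width 1, which upper-bounds the treewidth. G has an edge, so its treewidth is at least 1. The upper and lower bounds meet at 1, so that is the treewidth.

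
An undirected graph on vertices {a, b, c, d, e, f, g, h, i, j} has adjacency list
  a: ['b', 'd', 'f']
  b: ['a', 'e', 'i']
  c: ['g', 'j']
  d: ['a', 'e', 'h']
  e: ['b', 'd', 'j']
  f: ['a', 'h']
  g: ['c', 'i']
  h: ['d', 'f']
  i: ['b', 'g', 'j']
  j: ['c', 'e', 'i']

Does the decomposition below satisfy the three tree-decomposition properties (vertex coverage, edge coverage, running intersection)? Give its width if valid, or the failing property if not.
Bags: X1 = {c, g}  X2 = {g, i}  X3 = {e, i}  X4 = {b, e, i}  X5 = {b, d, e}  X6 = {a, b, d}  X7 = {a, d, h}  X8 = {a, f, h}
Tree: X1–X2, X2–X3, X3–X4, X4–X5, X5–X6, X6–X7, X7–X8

No — vertex j appears in no bag.

A tree decomposition must satisfy three properties: every vertex lies in some bag; for every edge, both endpoints lie together in some bag; and for every vertex, the bags containing it form a connected subtree. Here vertex j appears in no bag, so the decomposition is invalid.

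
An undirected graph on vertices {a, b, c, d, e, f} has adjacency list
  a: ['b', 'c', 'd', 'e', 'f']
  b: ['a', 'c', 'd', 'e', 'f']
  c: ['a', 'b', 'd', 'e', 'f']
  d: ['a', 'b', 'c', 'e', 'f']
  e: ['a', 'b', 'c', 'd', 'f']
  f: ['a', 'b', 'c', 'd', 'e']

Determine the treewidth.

A width-5 tree decomposition is:
Bags: B1 = {a, b, c, d, e, f}
Tree: (single bag)
A single bag containing all 6 vertices is trivially a valid decomposition of width 5. Conversely, {a, b, c, d, e, f} is a clique of size 6, and the vertices of any clique must share a bag in every tree decomposition; so some bag has ≥ 6 vertices and tw(G) ≥ 5. The upper and lower bounds meet at 5, so that is the treewidth.

5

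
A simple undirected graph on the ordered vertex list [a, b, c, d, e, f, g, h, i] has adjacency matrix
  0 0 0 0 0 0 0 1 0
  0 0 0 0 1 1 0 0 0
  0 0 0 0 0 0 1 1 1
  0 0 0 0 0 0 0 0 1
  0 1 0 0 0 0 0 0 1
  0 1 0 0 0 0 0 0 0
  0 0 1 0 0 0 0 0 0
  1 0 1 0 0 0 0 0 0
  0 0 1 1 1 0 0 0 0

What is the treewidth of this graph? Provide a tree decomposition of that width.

Treewidth 1.
Bags: B1 = {d, i}  B2 = {c, i}  B3 = {c, h}  B4 = {e, i}  B5 = {b, e}  B6 = {b, f}  B7 = {c, g}  B8 = {a, h}
Tree: B1–B2, B2–B3, B1–B4, B4–B5, B5–B6, B2–B7, B3–B8

Each bag holds 2 vertices, so the decomposition has width 1, which upper-bounds the treewidth. G has an edge, so its treewidth is at least 1. The upper and lower bounds meet at 1, so that is the treewidth.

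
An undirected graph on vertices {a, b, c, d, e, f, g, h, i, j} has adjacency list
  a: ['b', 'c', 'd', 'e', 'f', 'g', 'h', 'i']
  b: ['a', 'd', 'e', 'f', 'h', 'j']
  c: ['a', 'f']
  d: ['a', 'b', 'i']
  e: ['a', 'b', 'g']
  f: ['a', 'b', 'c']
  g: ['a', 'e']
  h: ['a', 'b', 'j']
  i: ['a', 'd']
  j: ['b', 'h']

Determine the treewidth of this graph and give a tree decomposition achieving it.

Every bag has size at most 3, so the width is 3 − 1 = 2 and tw(G) ≤ 2. For the lower bound, the 3 vertices {b, h, j} are pairwise adjacent, and any tree decomposition puts a clique entirely inside one bag — forcing width ≥ 2. Combining the bounds, tw(G) = 2.

Treewidth 2.
One such decomposition:
Bags: B1 = {a, b, h}  B2 = {a, b, e}  B3 = {a, b, f}  B4 = {a, c, f}  B5 = {a, e, g}  B6 = {a, b, d}  B7 = {b, h, j}  B8 = {a, d, i}
Tree: B1–B2, B1–B3, B3–B4, B2–B5, B1–B6, B1–B7, B6–B8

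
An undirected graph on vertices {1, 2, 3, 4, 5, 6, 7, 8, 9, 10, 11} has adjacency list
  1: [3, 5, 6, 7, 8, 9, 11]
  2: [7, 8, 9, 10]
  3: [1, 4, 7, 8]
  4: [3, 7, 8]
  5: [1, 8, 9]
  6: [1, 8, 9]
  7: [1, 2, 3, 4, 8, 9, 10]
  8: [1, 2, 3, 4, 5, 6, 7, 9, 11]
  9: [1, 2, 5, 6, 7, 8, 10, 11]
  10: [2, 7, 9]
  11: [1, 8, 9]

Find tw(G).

3

A width-3 tree decomposition is:
Bags: B1 = {1, 7, 8, 9}  B2 = {1, 5, 8, 9}  B3 = {1, 6, 8, 9}  B4 = {2, 7, 8, 9}  B5 = {1, 8, 9, 11}  B6 = {2, 7, 9, 10}  B7 = {1, 3, 7, 8}  B8 = {3, 4, 7, 8}
Tree: B1–B2, B2–B3, B1–B4, B2–B5, B4–B6, B1–B7, B7–B8
Every bag has size at most 4, so the width is 4 − 1 = 3 and tw(G) ≤ 3. On the other hand G contains the 4-clique {1, 8, 9, 11}. A clique must lie in a single bag of any decomposition, so no decomposition can have width below 3. Combining the bounds, tw(G) = 3.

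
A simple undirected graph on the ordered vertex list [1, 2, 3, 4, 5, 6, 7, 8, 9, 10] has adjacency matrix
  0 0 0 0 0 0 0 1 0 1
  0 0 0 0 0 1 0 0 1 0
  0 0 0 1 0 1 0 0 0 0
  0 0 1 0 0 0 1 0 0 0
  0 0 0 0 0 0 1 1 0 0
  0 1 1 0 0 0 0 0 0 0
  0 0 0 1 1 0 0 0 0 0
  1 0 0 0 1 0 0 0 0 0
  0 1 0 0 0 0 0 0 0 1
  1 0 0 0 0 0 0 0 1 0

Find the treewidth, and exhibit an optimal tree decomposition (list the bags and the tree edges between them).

Every bag has size at most 3, so the width is 3 − 1 = 2 and tw(G) ≤ 2. The edges 4–7–5–8–1–10–9–2–6–3–4 form a cycle, so G is not a tree and its treewidth is at least 2. The upper and lower bounds meet at 2, so that is the treewidth.

Treewidth 2.
One such decomposition:
Bags: B1 = {4, 5, 7}  B2 = {4, 5, 8}  B3 = {1, 4, 8}  B4 = {1, 4, 10}  B5 = {4, 9, 10}  B6 = {2, 4, 9}  B7 = {2, 4, 6}  B8 = {3, 4, 6}
Tree: B1–B2, B2–B3, B3–B4, B4–B5, B5–B6, B6–B7, B7–B8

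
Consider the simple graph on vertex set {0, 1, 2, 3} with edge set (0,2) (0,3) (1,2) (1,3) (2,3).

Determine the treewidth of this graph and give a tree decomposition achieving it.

Every bag has size at most 3, so the width is 3 − 1 = 2 and tw(G) ≤ 2. On the other hand G contains the 3-clique {0, 2, 3}. A clique must lie in a single bag of any decomposition, so no decomposition can have width below 2. Hence tw(G) = 2 exactly.

Treewidth 2.
One such decomposition:
Bags: B1 = {0, 2, 3}  B2 = {1, 2, 3}
Tree: B1–B2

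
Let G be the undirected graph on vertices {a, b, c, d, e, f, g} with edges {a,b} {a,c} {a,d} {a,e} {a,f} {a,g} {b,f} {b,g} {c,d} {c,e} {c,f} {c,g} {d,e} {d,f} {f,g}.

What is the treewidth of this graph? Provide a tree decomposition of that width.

Treewidth 3.
Bags: B1 = {a, b, f, g}  B2 = {a, c, f, g}  B3 = {a, c, d, f}  B4 = {a, c, d, e}
Tree: B1–B2, B2–B3, B3–B4

Every bag has size at most 4, so the width is 4 − 1 = 3 and tw(G) ≤ 3. Conversely, {a, c, d, e} is a clique of size 4, and the vertices of any clique must share a bag in every tree decomposition; so some bag has ≥ 4 vertices and tw(G) ≥ 3. The upper and lower bounds meet at 3, so that is the treewidth.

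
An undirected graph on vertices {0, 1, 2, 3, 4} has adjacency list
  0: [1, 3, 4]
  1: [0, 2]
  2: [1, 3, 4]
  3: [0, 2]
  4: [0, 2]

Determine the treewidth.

A width-2 tree decomposition is:
Bags: B1 = {0, 2, 4}  B2 = {0, 2, 3}  B3 = {0, 1, 2}
Tree: B1–B2, B2–B3
The largest bag has 3 vertices, giving width 2; this decomposition certifies tw(G) ≤ 2. Since 4–0–3–2–4 is a cycle in G, G is not acyclic. Forests are exactly the graphs of treewidth ≤ 1, so tw(G) ≥ 2. Hence tw(G) = 2 exactly.

2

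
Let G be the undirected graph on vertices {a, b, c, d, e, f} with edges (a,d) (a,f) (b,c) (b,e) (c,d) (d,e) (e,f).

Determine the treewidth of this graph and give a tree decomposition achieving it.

The largest bag has 3 vertices, giving width 2; this decomposition certifies tw(G) ≤ 2. For the lower bound, G contains the cycle c–b–e–d–c, so G is not a forest; only forests have treewidth ≤ 1, hence tw(G) ≥ 2. The upper and lower bounds meet at 2, so that is the treewidth.

Treewidth 2.
One such decomposition:
Bags: B1 = {b, c, d}  B2 = {b, d, e}  B3 = {a, d, e}  B4 = {a, e, f}
Tree: B1–B2, B2–B3, B3–B4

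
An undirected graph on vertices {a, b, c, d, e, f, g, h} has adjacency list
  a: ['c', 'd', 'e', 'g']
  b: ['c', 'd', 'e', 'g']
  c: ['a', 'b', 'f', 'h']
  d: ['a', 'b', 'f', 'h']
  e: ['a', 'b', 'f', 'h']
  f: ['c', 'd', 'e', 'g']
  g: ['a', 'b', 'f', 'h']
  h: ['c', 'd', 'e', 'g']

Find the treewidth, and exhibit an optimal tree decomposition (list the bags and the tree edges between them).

Treewidth 4.
One such decomposition:
Bags: B1 = {c, d, e, f, g}  B2 = {a, c, d, e, g}  B3 = {b, c, d, e, g}  B4 = {c, d, e, g, h}
Tree: B1–B2, B2–B3, B3–B4

The largest bag has 5 vertices, giving width 4; this decomposition certifies tw(G) ≤ 4. For the lower bound: the 5 vertex sets {f,g}, {a,e}, {b,d}, {c}, {h} are disjoint, each induces a connected subgraph, and every pair is joined by at least one edge of G. Contracting each set to a single vertex therefore yields K_{5} as a minor, and since treewidth is minor-monotone, tw(G) ≥ tw(K_{5}) = 4. The upper and lower bounds meet at 4, so that is the treewidth.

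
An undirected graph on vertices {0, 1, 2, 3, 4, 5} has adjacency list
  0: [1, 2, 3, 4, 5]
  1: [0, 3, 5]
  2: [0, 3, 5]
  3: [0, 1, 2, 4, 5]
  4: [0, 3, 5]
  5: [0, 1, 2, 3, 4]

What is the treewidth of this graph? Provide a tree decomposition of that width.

Treewidth 3.
Bags: B1 = {0, 1, 3, 5}  B2 = {0, 2, 3, 5}  B3 = {0, 3, 4, 5}
Tree: B1–B2, B1–B3

Each bag holds 4 vertices, so the decomposition has width 3, which upper-bounds the treewidth. On the other hand G contains the 4-clique {0, 1, 3, 5}. A clique must lie in a single bag of any decomposition, so no decomposition can have width below 3. Hence tw(G) = 3 exactly.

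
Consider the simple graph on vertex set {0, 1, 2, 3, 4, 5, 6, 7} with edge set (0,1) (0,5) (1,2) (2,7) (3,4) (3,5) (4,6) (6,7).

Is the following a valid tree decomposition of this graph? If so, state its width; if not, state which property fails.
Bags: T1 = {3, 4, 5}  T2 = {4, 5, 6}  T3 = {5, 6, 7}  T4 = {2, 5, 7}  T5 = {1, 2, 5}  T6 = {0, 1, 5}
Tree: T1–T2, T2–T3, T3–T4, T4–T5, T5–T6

Every vertex of G appears in some bag (union = {0, 1, 2, 3, 4, 5, 6, 7}); every edge is covered by a bag; and for each vertex v the set of bags containing v is connected in the bag tree. The decomposition is therefore valid. The largest bag has 3 vertices, so the width is 2.

Yes; width 2.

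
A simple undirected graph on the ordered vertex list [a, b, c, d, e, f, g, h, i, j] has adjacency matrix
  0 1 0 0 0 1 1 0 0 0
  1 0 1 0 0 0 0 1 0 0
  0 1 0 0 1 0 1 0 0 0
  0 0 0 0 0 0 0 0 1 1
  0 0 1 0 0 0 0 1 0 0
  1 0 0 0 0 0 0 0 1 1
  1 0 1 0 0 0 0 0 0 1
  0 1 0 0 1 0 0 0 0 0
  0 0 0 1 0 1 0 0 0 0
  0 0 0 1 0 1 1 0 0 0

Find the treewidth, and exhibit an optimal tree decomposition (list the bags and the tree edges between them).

Treewidth 2.
Bags: B1 = {b, e, h}  B2 = {b, c, e}  B3 = {a, b, c}  B4 = {a, c, g}  B5 = {a, f, g}  B6 = {f, g, j}  B7 = {f, i, j}  B8 = {d, i, j}
Tree: B1–B2, B2–B3, B3–B4, B4–B5, B5–B6, B6–B7, B7–B8

Each bag holds 3 vertices, so the decomposition has width 2, which upper-bounds the treewidth. The edges h–e–c–b–h form a cycle, so G is not a tree and its treewidth is at least 2. The upper and lower bounds meet at 2, so that is the treewidth.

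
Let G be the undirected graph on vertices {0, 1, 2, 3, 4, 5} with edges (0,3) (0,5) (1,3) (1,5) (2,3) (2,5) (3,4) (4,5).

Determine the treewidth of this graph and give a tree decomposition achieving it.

Treewidth 2.
Bags: B1 = {0, 3, 5}  B2 = {2, 3, 5}  B3 = {3, 4, 5}  B4 = {1, 3, 5}
Tree: B1–B2, B2–B3, B3–B4

Each bag holds 3 vertices, so the decomposition has width 2, which upper-bounds the treewidth. The edges 5–0–3–2–5 form a cycle, so G is not a tree and its treewidth is at least 2. Therefore the treewidth is 2.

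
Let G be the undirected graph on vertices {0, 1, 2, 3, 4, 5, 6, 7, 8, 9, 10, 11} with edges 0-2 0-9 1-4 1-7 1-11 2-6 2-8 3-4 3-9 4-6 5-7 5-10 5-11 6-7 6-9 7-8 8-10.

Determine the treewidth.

3

A width-3 tree decomposition is:
Bags: B1 = {0, 2, 3, 9}  B2 = {2, 3, 6, 9}  B3 = {2, 3, 4, 6}  B4 = {2, 4, 6, 8}  B5 = {4, 6, 7, 8}  B6 = {1, 4, 7, 8}  B7 = {1, 7, 8, 10}  B8 = {1, 5, 7, 10}  B9 = {1, 5, 10, 11}
Tree: B1–B2, B2–B3, B3–B4, B4–B5, B5–B6, B6–B7, B7–B8, B8–B9
Every bag has size at most 4, so the width is 4 − 1 = 3 and tw(G) ≤ 3. For the lower bound: the 4 vertex sets {0,3,9}, {2}, {6}, {1,4,7,8} are disjoint, each induces a connected subgraph, and every pair is joined by at least one edge of G. Contracting each set to a single vertex therefore yields K_{4} as a minor, and since treewidth is minor-monotone, tw(G) ≥ tw(K_{4}) = 3. Hence tw(G) = 3 exactly.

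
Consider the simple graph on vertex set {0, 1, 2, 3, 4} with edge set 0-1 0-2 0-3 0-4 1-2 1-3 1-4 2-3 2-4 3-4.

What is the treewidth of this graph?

A width-4 tree decomposition is:
Bags: B1 = {0, 1, 2, 3, 4}
Tree: (single bag)
A single bag containing all 5 vertices is trivially a valid decomposition of width 4. For the lower bound, the 5 vertices {0, 1, 2, 3, 4} are pairwise adjacent, and any tree decomposition puts a clique entirely inside one bag — forcing width ≥ 4. The upper and lower bounds meet at 4, so that is the treewidth.

4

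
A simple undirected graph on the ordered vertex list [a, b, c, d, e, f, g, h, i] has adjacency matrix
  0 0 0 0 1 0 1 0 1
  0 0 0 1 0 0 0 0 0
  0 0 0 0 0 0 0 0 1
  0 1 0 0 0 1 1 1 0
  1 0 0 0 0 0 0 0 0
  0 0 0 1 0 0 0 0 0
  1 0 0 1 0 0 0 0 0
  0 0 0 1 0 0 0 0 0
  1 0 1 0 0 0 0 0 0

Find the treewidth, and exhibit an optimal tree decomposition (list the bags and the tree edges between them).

Each bag holds 2 vertices, so the decomposition has width 1, which upper-bounds the treewidth. Since G has at least one edge (e.g. d–h), it is not an edgeless graph, so tw(G) ≥ 1. Hence tw(G) = 1 exactly.

Treewidth 1.
One optimal decomposition is:
Bags: B1 = {d, h}  B2 = {d, g}  B3 = {a, g}  B4 = {b, d}  B5 = {a, i}  B6 = {d, f}  B7 = {a, e}  B8 = {c, i}
Tree: B1–B2, B2–B3, B1–B4, B3–B5, B1–B6, B3–B7, B5–B8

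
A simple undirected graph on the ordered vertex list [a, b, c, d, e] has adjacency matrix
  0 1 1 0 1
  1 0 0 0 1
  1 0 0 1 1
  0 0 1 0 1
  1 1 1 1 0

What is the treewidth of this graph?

A width-2 tree decomposition is:
Bags: B1 = {a, c, e}  B2 = {c, d, e}  B3 = {a, b, e}
Tree: B1–B2, B1–B3
The largest bag has 3 vertices, giving width 2; this decomposition certifies tw(G) ≤ 2. For the lower bound, the 3 vertices {c, d, e} are pairwise adjacent, and any tree decomposition puts a clique entirely inside one bag — forcing width ≥ 2. Combining the bounds, tw(G) = 2.

2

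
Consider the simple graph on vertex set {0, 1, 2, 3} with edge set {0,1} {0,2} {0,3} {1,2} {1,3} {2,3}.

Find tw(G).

A width-3 tree decomposition is:
Bags: B1 = {0, 1, 2, 3}
Tree: (single bag)
With just one bag of size 4, the width is 4 − 1 = 3, so tw(G) ≤ 3. Conversely, {0, 1, 2, 3} is a clique of size 4, and the vertices of any clique must share a bag in every tree decomposition; so some bag has ≥ 4 vertices and tw(G) ≥ 3. The upper and lower bounds meet at 3, so that is the treewidth.

3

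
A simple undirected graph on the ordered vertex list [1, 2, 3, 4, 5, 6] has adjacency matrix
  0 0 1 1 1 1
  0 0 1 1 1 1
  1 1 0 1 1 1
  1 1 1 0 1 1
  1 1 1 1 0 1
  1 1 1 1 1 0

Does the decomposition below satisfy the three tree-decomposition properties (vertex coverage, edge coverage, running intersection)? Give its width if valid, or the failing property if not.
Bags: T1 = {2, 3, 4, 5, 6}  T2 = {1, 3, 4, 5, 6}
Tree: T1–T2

Checking the three conditions: (i) the bags cover all of {1, 2, 3, 4, 5, 6}; (ii) for each edge, some bag contains both endpoints; (iii) the bags containing any fixed vertex form a subtree. All hold, so the decomposition is valid with width 5 − 1 = 4.

Yes; width 4.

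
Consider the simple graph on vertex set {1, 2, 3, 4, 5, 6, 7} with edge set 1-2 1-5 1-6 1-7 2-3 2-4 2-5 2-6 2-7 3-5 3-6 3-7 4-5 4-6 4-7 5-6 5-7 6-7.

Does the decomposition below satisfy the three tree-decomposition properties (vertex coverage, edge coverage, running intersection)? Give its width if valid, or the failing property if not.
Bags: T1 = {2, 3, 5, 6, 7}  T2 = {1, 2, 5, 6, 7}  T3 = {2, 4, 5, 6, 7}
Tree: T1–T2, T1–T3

Checking the three conditions: (i) the bags cover all of {1, 2, 3, 4, 5, 6, 7}; (ii) for each edge, some bag contains both endpoints; (iii) the bags containing any fixed vertex form a subtree. All hold, so the decomposition is valid with width 5 − 1 = 4.

Yes; width 4.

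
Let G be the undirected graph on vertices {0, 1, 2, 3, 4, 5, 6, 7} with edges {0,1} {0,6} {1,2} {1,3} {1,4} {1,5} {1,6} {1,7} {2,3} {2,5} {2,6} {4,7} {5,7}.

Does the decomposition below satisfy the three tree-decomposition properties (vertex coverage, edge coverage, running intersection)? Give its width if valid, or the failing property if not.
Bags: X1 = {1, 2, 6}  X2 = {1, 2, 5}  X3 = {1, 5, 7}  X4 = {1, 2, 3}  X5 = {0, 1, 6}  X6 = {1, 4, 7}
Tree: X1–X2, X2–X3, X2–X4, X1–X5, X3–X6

Vertex coverage: the bags together contain {0, 1, 2, 3, 4, 5, 6, 7}, the full vertex set. Edge coverage: each edge of G has both endpoints in at least one bag. Running intersection: for every vertex, the bags containing it form a connected subtree. All three properties hold, so this is a valid tree decomposition of width max|bag| − 1 = 2, and hence tw(G) ≤ 2.

Yes; width 2.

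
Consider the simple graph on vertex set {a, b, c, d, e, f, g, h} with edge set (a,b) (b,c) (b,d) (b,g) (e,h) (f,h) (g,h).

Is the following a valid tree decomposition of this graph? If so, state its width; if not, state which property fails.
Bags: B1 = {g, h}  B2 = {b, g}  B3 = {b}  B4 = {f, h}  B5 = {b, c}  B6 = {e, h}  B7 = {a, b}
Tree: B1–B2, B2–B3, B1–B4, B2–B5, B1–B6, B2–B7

No — vertex d appears in no bag.

A tree decomposition must satisfy three properties: every vertex lies in some bag; for every edge, both endpoints lie together in some bag; and for every vertex, the bags containing it form a connected subtree. Here vertex d appears in no bag, so the decomposition is invalid.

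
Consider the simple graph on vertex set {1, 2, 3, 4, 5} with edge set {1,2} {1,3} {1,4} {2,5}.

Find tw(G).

A width-1 tree decomposition is:
Bags: B1 = {1, 2}  B2 = {1, 3}  B3 = {1, 4}  B4 = {2, 5}
Tree: B1–B2, B1–B3, B1–B4
Each bag holds 2 vertices, so the decomposition has width 1, which upper-bounds the treewidth. Since G has at least one edge (e.g. 2–1), it is not an edgeless graph, so tw(G) ≥ 1. Combining the bounds, tw(G) = 1.

1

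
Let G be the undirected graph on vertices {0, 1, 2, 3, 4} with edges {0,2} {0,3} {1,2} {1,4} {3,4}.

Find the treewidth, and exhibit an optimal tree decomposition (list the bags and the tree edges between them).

Treewidth 2.
One such decomposition:
Bags: B1 = {1, 3, 4}  B2 = {0, 1, 3}  B3 = {0, 1, 2}
Tree: B1–B2, B2–B3

Each bag holds 3 vertices, so the decomposition has width 2, which upper-bounds the treewidth. The edges 1–4–3–0–2–1 form a cycle, so G is not a tree and its treewidth is at least 2. Therefore the treewidth is 2.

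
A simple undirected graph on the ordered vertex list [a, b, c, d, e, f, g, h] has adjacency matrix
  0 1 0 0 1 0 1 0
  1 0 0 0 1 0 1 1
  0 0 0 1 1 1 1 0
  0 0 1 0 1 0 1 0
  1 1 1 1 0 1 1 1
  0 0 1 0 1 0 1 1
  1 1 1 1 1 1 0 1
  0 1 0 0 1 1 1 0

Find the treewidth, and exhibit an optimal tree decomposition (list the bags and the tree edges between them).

Treewidth 3.
Bags: B1 = {b, e, g, h}  B2 = {e, f, g, h}  B3 = {a, b, e, g}  B4 = {c, e, f, g}  B5 = {c, d, e, g}
Tree: B1–B2, B1–B3, B2–B4, B4–B5

Each bag holds 4 vertices, so the decomposition has width 3, which upper-bounds the treewidth. Conversely, {c, d, e, g} is a clique of size 4, and the vertices of any clique must share a bag in every tree decomposition; so some bag has ≥ 4 vertices and tw(G) ≥ 3. The upper and lower bounds meet at 3, so that is the treewidth.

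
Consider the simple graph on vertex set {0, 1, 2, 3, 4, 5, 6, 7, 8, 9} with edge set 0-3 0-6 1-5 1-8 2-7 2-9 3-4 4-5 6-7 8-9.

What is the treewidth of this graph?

2

A width-2 tree decomposition is:
Bags: B1 = {2, 7, 9}  B2 = {7, 8, 9}  B3 = {1, 7, 8}  B4 = {1, 5, 7}  B5 = {4, 5, 7}  B6 = {3, 4, 7}  B7 = {0, 3, 7}  B8 = {0, 6, 7}
Tree: B1–B2, B2–B3, B3–B4, B4–B5, B5–B6, B6–B7, B7–B8
Each bag holds 3 vertices, so the decomposition has width 2, which upper-bounds the treewidth. The edges 7–2–9–8–1–5–4–3–0–6–7 form a cycle, so G is not a tree and its treewidth is at least 2. Combining the bounds, tw(G) = 2.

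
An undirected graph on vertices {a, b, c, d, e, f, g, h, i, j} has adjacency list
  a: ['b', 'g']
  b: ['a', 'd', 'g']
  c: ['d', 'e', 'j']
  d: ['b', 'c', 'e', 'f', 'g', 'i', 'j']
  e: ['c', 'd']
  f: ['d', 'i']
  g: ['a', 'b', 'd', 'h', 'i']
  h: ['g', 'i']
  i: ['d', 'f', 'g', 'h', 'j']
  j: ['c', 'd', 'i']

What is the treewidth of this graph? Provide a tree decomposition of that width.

Every bag has size at most 3, so the width is 3 − 1 = 2 and tw(G) ≤ 2. Conversely, {c, d, e} is a clique of size 3, and the vertices of any clique must share a bag in every tree decomposition; so some bag has ≥ 3 vertices and tw(G) ≥ 2. Therefore the treewidth is 2.

Treewidth 2.
One optimal decomposition is:
Bags: B1 = {d, g, i}  B2 = {d, f, i}  B3 = {d, i, j}  B4 = {b, d, g}  B5 = {c, d, j}  B6 = {g, h, i}  B7 = {c, d, e}  B8 = {a, b, g}
Tree: B1–B2, B2–B3, B1–B4, B3–B5, B1–B6, B5–B7, B4–B8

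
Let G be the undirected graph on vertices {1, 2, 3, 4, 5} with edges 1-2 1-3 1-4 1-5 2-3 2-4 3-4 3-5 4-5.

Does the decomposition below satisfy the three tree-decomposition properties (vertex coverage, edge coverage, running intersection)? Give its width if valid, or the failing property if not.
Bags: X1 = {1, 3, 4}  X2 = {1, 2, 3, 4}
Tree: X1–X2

A tree decomposition must satisfy three properties: every vertex lies in some bag; for every edge, both endpoints lie together in some bag; and for every vertex, the bags containing it form a connected subtree. Here vertex 5 appears in no bag, so the decomposition is invalid.

No — vertex 5 appears in no bag.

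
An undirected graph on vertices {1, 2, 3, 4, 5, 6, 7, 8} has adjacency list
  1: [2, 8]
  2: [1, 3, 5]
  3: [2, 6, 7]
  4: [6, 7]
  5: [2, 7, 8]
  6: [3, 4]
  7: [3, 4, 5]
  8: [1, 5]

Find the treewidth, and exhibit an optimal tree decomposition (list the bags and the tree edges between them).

Treewidth 2.
One optimal decomposition is:
Bags: B1 = {1, 2, 8}  B2 = {2, 5, 8}  B3 = {2, 3, 5}  B4 = {3, 5, 7}  B5 = {3, 6, 7}  B6 = {4, 6, 7}
Tree: B1–B2, B2–B3, B3–B4, B4–B5, B5–B6

The largest bag has 3 vertices, giving width 2; this decomposition certifies tw(G) ≤ 2. Since 1–8–5–2–1 is a cycle in G, G is not acyclic. Forests are exactly the graphs of treewidth ≤ 1, so tw(G) ≥ 2. Combining the bounds, tw(G) = 2.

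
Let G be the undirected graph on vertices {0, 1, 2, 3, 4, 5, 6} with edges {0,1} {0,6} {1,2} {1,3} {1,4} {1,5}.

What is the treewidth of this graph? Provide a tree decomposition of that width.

Treewidth 1.
One optimal decomposition is:
Bags: B1 = {1, 5}  B2 = {1, 2}  B3 = {0, 1}  B4 = {1, 4}  B5 = {1, 3}  B6 = {0, 6}
Tree: B1–B2, B2–B3, B3–B4, B4–B5, B3–B6

Each bag holds 2 vertices, so the decomposition has width 1, which upper-bounds the treewidth. Since G has at least one edge (e.g. 5–1), it is not an edgeless graph, so tw(G) ≥ 1. Combining the bounds, tw(G) = 1.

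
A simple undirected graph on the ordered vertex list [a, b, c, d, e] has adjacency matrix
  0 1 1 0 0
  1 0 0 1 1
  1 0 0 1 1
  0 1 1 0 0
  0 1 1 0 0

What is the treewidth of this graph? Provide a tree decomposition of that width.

Treewidth 2.
One such decomposition:
Bags: B1 = {b, c, e}  B2 = {b, c, d}  B3 = {a, b, c}
Tree: B1–B2, B2–B3

The largest bag has 3 vertices, giving width 2; this decomposition certifies tw(G) ≤ 2. For the lower bound, G contains the cycle c–e–b–d–c, so G is not a forest; only forests have treewidth ≤ 1, hence tw(G) ≥ 2. Therefore the treewidth is 2.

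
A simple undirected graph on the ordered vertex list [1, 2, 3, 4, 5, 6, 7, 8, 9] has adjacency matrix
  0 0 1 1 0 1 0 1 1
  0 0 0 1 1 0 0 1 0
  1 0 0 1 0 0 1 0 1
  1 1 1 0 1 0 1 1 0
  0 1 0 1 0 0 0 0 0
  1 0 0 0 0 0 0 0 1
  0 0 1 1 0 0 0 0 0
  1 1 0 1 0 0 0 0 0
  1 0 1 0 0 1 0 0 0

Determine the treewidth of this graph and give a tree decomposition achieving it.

Treewidth 2.
One such decomposition:
Bags: B1 = {1, 3, 4}  B2 = {1, 3, 9}  B3 = {3, 4, 7}  B4 = {1, 6, 9}  B5 = {1, 4, 8}  B6 = {2, 4, 8}  B7 = {2, 4, 5}
Tree: B1–B2, B1–B3, B2–B4, B1–B5, B5–B6, B6–B7

Each bag holds 3 vertices, so the decomposition has width 2, which upper-bounds the treewidth. Conversely, {1, 3, 9} is a clique of size 3, and the vertices of any clique must share a bag in every tree decomposition; so some bag has ≥ 3 vertices and tw(G) ≥ 2. The upper and lower bounds meet at 2, so that is the treewidth.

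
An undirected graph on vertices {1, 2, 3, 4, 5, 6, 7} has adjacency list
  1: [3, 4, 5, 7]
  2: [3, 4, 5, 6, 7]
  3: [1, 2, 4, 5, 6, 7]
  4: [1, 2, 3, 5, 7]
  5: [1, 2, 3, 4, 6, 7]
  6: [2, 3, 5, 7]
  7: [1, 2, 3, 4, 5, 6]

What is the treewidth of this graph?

A width-4 tree decomposition is:
Bags: B1 = {2, 3, 4, 5, 7}  B2 = {2, 3, 5, 6, 7}  B3 = {1, 3, 4, 5, 7}
Tree: B1–B2, B1–B3
Every bag has size at most 5, so the width is 5 − 1 = 4 and tw(G) ≤ 4. On the other hand G contains the 5-clique {1, 3, 4, 5, 7}. A clique must lie in a single bag of any decomposition, so no decomposition can have width below 4. Therefore the treewidth is 4.

4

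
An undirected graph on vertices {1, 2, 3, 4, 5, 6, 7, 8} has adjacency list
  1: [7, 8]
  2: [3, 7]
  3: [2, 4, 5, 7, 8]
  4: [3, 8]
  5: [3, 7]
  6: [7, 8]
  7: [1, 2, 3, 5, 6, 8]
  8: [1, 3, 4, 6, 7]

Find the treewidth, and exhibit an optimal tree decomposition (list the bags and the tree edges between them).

Each bag holds 3 vertices, so the decomposition has width 2, which upper-bounds the treewidth. For the lower bound, the 3 vertices {3, 4, 8} are pairwise adjacent, and any tree decomposition puts a clique entirely inside one bag — forcing width ≥ 2. The upper and lower bounds meet at 2, so that is the treewidth.

Treewidth 2.
One optimal decomposition is:
Bags: B1 = {3, 5, 7}  B2 = {3, 7, 8}  B3 = {6, 7, 8}  B4 = {1, 7, 8}  B5 = {3, 4, 8}  B6 = {2, 3, 7}
Tree: B1–B2, B2–B3, B3–B4, B2–B5, B1–B6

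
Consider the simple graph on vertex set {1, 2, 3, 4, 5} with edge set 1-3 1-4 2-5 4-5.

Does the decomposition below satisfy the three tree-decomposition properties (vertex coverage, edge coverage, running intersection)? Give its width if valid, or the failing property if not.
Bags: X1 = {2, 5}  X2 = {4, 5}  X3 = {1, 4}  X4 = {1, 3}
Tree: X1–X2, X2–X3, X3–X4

Vertex coverage: the bags together contain {1, 2, 3, 4, 5}, the full vertex set. Edge coverage: each edge of G has both endpoints in at least one bag. Running intersection: for every vertex, the bags containing it form a connected subtree. All three properties hold, so this is a valid tree decomposition of width max|bag| − 1 = 1, and hence tw(G) ≤ 1.

Yes; width 1.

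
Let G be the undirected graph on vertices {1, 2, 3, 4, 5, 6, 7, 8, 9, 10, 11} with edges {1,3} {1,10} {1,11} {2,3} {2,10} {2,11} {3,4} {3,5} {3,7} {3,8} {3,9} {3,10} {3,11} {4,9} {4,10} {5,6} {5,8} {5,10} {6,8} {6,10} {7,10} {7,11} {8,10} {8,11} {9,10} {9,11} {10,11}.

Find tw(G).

3

A width-3 tree decomposition is:
Bags: B1 = {2, 3, 10, 11}  B2 = {3, 9, 10, 11}  B3 = {3, 4, 9, 10}  B4 = {3, 8, 10, 11}  B5 = {3, 7, 10, 11}  B6 = {3, 5, 8, 10}  B7 = {1, 3, 10, 11}  B8 = {5, 6, 8, 10}
Tree: B1–B2, B2–B3, B1–B4, B1–B5, B4–B6, B2–B7, B6–B8
Every bag has size at most 4, so the width is 4 − 1 = 3 and tw(G) ≤ 3. Conversely, {1, 3, 10, 11} is a clique of size 4, and the vertices of any clique must share a bag in every tree decomposition; so some bag has ≥ 4 vertices and tw(G) ≥ 3. Hence tw(G) = 3 exactly.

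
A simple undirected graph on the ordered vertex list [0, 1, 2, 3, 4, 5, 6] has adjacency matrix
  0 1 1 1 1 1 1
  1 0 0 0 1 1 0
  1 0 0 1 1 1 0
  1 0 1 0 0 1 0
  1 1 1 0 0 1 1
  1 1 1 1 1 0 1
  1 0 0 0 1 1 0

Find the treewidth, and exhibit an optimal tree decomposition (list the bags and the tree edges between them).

Treewidth 3.
One optimal decomposition is:
Bags: B1 = {0, 2, 4, 5}  B2 = {0, 1, 4, 5}  B3 = {0, 2, 3, 5}  B4 = {0, 4, 5, 6}
Tree: B1–B2, B1–B3, B2–B4

Every bag has size at most 4, so the width is 4 − 1 = 3 and tw(G) ≤ 3. Conversely, {0, 2, 3, 5} is a clique of size 4, and the vertices of any clique must share a bag in every tree decomposition; so some bag has ≥ 4 vertices and tw(G) ≥ 3. Hence tw(G) = 3 exactly.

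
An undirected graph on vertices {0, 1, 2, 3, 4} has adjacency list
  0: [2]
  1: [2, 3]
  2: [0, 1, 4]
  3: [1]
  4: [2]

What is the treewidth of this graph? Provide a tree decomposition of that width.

Treewidth 1.
One optimal decomposition is:
Bags: B1 = {1, 2}  B2 = {0, 2}  B3 = {2, 4}  B4 = {1, 3}
Tree: B1–B2, B1–B3, B1–B4

The largest bag has 2 vertices, giving width 1; this decomposition certifies tw(G) ≤ 1. Since G has at least one edge (e.g. 1–2), it is not an edgeless graph, so tw(G) ≥ 1. Hence tw(G) = 1 exactly.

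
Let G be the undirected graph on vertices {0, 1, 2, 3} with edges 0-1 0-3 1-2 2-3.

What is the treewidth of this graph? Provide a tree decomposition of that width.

The largest bag has 3 vertices, giving width 2; this decomposition certifies tw(G) ≤ 2. For the lower bound, G contains the cycle 2–1–0–3–2, so G is not a forest; only forests have treewidth ≤ 1, hence tw(G) ≥ 2. Hence tw(G) = 2 exactly.

Treewidth 2.
One such decomposition:
Bags: B1 = {0, 1, 2}  B2 = {0, 2, 3}
Tree: B1–B2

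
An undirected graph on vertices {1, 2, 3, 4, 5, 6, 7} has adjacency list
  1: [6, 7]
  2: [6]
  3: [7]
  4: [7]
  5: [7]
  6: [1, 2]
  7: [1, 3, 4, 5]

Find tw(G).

A width-1 tree decomposition is:
Bags: B1 = {4, 7}  B2 = {1, 7}  B3 = {1, 6}  B4 = {5, 7}  B5 = {2, 6}  B6 = {3, 7}
Tree: B1–B2, B2–B3, B2–B4, B3–B5, B2–B6
Each bag holds 2 vertices, so the decomposition has width 1, which upper-bounds the treewidth. Any graph with an edge has treewidth ≥ 1, and G has the edge 7–4. The upper and lower bounds meet at 1, so that is the treewidth.

1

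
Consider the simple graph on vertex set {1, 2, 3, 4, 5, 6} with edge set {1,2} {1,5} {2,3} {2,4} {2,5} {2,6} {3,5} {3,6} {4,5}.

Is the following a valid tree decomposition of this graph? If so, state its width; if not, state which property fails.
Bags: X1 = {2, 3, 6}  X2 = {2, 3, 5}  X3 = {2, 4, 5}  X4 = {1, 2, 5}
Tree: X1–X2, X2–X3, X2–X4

Checking the three conditions: (i) the bags cover all of {1, 2, 3, 4, 5, 6}; (ii) for each edge, some bag contains both endpoints; (iii) the bags containing any fixed vertex form a subtree. All hold, so the decomposition is valid with width 3 − 1 = 2.

Yes; width 2.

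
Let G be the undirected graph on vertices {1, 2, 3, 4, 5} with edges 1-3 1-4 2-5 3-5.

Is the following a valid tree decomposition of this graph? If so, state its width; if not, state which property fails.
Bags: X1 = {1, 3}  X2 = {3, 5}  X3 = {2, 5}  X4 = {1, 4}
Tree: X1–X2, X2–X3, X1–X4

Yes; width 1.

Every vertex of G appears in some bag (union = {1, 2, 3, 4, 5}); every edge is covered by a bag; and for each vertex v the set of bags containing v is connected in the bag tree. The decomposition is therefore valid. The largest bag has 2 vertices, so the width is 1.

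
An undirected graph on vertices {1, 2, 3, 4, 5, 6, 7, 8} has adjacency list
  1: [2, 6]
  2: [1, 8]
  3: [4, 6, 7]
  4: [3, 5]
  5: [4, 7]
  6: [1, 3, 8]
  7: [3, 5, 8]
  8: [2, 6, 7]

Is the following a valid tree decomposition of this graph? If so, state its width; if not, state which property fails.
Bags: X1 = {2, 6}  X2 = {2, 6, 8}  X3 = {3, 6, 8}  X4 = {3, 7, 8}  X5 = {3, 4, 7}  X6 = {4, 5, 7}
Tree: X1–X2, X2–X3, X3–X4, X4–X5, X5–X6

No — vertex 1 appears in no bag.

A tree decomposition must satisfy three properties: every vertex lies in some bag; for every edge, both endpoints lie together in some bag; and for every vertex, the bags containing it form a connected subtree. Here vertex 1 appears in no bag, so the decomposition is invalid.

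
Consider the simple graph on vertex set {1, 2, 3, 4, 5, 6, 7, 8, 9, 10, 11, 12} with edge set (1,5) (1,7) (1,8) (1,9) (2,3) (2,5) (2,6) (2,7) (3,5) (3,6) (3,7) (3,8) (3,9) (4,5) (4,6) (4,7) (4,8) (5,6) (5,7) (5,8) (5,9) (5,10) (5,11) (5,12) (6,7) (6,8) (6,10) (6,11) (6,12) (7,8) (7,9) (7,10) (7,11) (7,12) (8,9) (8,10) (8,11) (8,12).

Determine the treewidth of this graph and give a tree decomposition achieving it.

Treewidth 4.
One such decomposition:
Bags: B1 = {5, 6, 7, 8, 10}  B2 = {5, 6, 7, 8, 12}  B3 = {3, 5, 6, 7, 8}  B4 = {3, 5, 7, 8, 9}  B5 = {5, 6, 7, 8, 11}  B6 = {2, 3, 5, 6, 7}  B7 = {4, 5, 6, 7, 8}  B8 = {1, 5, 7, 8, 9}
Tree: B1–B2, B2–B3, B3–B4, B3–B5, B3–B6, B1–B7, B4–B8

The largest bag has 5 vertices, giving width 4; this decomposition certifies tw(G) ≤ 4. For the lower bound, the 5 vertices {1, 5, 7, 8, 9} are pairwise adjacent, and any tree decomposition puts a clique entirely inside one bag — forcing width ≥ 4. Combining the bounds, tw(G) = 4.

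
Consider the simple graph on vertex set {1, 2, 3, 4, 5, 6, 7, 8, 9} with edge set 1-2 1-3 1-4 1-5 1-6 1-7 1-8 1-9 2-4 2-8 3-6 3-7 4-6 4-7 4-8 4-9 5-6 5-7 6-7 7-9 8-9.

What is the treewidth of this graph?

A width-3 tree decomposition is:
Bags: B1 = {1, 4, 7, 9}  B2 = {1, 4, 8, 9}  B3 = {1, 4, 6, 7}  B4 = {1, 5, 6, 7}  B5 = {1, 3, 6, 7}  B6 = {1, 2, 4, 8}
Tree: B1–B2, B1–B3, B3–B4, B4–B5, B2–B6
The largest bag has 4 vertices, giving width 3; this decomposition certifies tw(G) ≤ 3. For the lower bound, the 4 vertices {1, 3, 6, 7} are pairwise adjacent, and any tree decomposition puts a clique entirely inside one bag — forcing width ≥ 3. Hence tw(G) = 3 exactly.

3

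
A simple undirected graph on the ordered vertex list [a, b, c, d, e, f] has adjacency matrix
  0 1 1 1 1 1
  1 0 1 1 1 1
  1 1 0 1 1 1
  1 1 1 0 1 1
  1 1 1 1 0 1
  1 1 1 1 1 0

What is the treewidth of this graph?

5

A width-5 tree decomposition is:
Bags: B1 = {a, b, c, d, e, f}
Tree: (single bag)
A single bag containing all 6 vertices is trivially a valid decomposition of width 5. Conversely, {a, b, c, d, e, f} is a clique of size 6, and the vertices of any clique must share a bag in every tree decomposition; so some bag has ≥ 6 vertices and tw(G) ≥ 5. The upper and lower bounds meet at 5, so that is the treewidth.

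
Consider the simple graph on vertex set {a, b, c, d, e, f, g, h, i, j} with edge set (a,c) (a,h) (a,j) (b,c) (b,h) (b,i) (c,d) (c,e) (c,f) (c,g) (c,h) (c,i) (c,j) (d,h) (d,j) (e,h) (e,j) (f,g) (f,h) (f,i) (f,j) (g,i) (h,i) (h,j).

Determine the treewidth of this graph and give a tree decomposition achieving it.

Treewidth 3.
One optimal decomposition is:
Bags: B1 = {c, f, h, i}  B2 = {c, f, h, j}  B3 = {a, c, h, j}  B4 = {c, e, h, j}  B5 = {b, c, h, i}  B6 = {c, d, h, j}  B7 = {c, f, g, i}
Tree: B1–B2, B2–B3, B2–B4, B1–B5, B2–B6, B1–B7

The largest bag has 4 vertices, giving width 3; this decomposition certifies tw(G) ≤ 3. On the other hand G contains the 4-clique {c, f, g, i}. A clique must lie in a single bag of any decomposition, so no decomposition can have width below 3. The upper and lower bounds meet at 3, so that is the treewidth.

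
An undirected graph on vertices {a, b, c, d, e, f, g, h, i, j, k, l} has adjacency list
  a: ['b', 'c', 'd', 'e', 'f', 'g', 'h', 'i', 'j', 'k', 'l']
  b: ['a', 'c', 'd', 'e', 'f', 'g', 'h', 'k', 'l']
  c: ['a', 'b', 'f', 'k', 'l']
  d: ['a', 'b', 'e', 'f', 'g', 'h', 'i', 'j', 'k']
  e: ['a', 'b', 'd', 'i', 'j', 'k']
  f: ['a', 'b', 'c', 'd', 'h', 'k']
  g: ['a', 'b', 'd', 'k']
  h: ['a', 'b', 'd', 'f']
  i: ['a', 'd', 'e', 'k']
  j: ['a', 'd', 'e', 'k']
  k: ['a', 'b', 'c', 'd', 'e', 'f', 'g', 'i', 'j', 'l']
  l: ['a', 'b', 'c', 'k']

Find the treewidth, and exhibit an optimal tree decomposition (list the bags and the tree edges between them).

Treewidth 4.
One optimal decomposition is:
Bags: B1 = {a, d, e, j, k}  B2 = {a, b, d, e, k}  B3 = {a, b, d, f, k}  B4 = {a, b, c, f, k}  B5 = {a, d, e, i, k}  B6 = {a, b, d, f, h}  B7 = {a, b, c, k, l}  B8 = {a, b, d, g, k}
Tree: B1–B2, B2–B3, B3–B4, B2–B5, B3–B6, B4–B7, B2–B8

The largest bag has 5 vertices, giving width 4; this decomposition certifies tw(G) ≤ 4. On the other hand G contains the 5-clique {a, b, d, f, h}. A clique must lie in a single bag of any decomposition, so no decomposition can have width below 4. The upper and lower bounds meet at 4, so that is the treewidth.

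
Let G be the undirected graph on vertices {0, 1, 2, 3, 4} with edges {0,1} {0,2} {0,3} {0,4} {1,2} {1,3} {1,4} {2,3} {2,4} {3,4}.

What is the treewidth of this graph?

A width-4 tree decomposition is:
Bags: B1 = {0, 1, 2, 3, 4}
Tree: (single bag)
A single bag containing all 5 vertices is trivially a valid decomposition of width 4. For the lower bound, the 5 vertices {0, 1, 2, 3, 4} are pairwise adjacent, and any tree decomposition puts a clique entirely inside one bag — forcing width ≥ 4. The upper and lower bounds meet at 4, so that is the treewidth.

4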